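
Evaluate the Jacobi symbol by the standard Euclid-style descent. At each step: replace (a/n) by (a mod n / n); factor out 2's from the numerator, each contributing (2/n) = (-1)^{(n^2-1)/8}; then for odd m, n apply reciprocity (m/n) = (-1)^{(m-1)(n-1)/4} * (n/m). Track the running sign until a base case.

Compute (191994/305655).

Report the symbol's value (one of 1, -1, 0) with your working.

0

191994 = 2^1·95997; (2/305655) = +1 since 305655 mod 8 = 7, so (191994/305655) = (+1)^1·(95997/305655); sign now +1
reciprocity: (95997/305655) = +1·(305655/95997) since 95997 mod 4 = 1, 305655 mod 4 = 3; sign now +1
(305655/95997) = (17664/95997)   [reduce mod 95997]
17664 = 2^8·69; (2/95997) = -1 since 95997 mod 8 = 5, so (17664/95997) = (-1)^8·(69/95997); sign now +1
reciprocity: (69/95997) = +1·(95997/69) since 69 mod 4 = 1, 95997 mod 4 = 1; sign now +1
(95997/69) = (18/69)   [reduce mod 69]
18 = 2^1·9; (2/69) = -1 since 69 mod 8 = 5, so (18/69) = (-1)^1·(9/69); sign now -1
reciprocity: (9/69) = +1·(69/9) since 9 mod 4 = 1, 69 mod 4 = 1; sign now -1
(69/9) = (6/9)   [reduce mod 9]
6 = 2^1·3; (2/9) = +1 since 9 mod 8 = 1, so (6/9) = (+1)^1·(3/9); sign now -1
reciprocity: (3/9) = +1·(9/3) since 3 mod 4 = 3, 9 mod 4 = 1; sign now -1
(9/3) = (0/3)   [reduce mod 3]
(0/3) = 0   [gcd(a, n) > 1]; final value = 0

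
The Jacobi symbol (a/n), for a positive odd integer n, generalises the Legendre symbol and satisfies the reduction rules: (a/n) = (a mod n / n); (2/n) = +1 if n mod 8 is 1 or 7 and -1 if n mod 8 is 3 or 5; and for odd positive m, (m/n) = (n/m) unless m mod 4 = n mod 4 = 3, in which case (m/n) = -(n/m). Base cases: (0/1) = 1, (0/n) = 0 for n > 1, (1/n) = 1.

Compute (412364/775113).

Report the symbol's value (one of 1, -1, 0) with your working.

factor out 2^2: 412364 = 2^2·103091; with 775113 mod 8 = 1, (2/775113) = +1; sign now +1; continue with (103091/775113)
flip (103091/775113) -> (775113/103091): both odd, 103091 mod 4 = 3, 775113 mod 4 = 1, so the flip contributes +1; sign now +1
(775113/103091): 775113 mod 103091 = 53476, so (775113/103091) = (53476/103091)
factor out 2^2: 53476 = 2^2·13369; with 103091 mod 8 = 3, (2/103091) = -1; sign now +1; continue with (13369/103091)
flip (13369/103091) -> (103091/13369): both odd, 13369 mod 4 = 1, 103091 mod 4 = 3, so the flip contributes +1; sign now +1
(103091/13369): 103091 mod 13369 = 9508, so (103091/13369) = (9508/13369)
factor out 2^2: 9508 = 2^2·2377; with 13369 mod 8 = 1, (2/13369) = +1; sign now +1; continue with (2377/13369)
flip (2377/13369) -> (13369/2377): both odd, 2377 mod 4 = 1, 13369 mod 4 = 1, so the flip contributes +1; sign now +1
(13369/2377): 13369 mod 2377 = 1484, so (13369/2377) = (1484/2377)
factor out 2^2: 1484 = 2^2·371; with 2377 mod 8 = 1, (2/2377) = +1; sign now +1; continue with (371/2377)
flip (371/2377) -> (2377/371): both odd, 371 mod 4 = 3, 2377 mod 4 = 1, so the flip contributes +1; sign now +1
(2377/371): 2377 mod 371 = 151, so (2377/371) = (151/371)
flip (151/371) -> (371/151): both odd, 151 mod 4 = 3, 371 mod 4 = 3, so the flip contributes -1; sign now -1
(371/151): 371 mod 151 = 69, so (371/151) = (69/151)
flip (69/151) -> (151/69): both odd, 69 mod 4 = 1, 151 mod 4 = 3, so the flip contributes +1; sign now -1
(151/69): 151 mod 69 = 13, so (151/69) = (13/69)
flip (13/69) -> (69/13): both odd, 13 mod 4 = 1, 69 mod 4 = 1, so the flip contributes +1; sign now -1
(69/13): 69 mod 13 = 4, so (69/13) = (4/13)
factor out 2^2: 4 = 2^2·1; with 13 mod 8 = 5, (2/13) = -1; sign now -1; continue with (1/13)
reached (1/13) = 1, so the symbol is -1

-1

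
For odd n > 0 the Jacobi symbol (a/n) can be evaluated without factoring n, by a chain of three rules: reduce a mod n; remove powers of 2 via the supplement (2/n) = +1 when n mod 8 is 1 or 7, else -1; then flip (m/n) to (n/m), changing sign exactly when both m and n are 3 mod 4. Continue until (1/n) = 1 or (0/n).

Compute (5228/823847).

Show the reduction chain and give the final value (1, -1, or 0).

-1

factor out 2^2: 5228 = 2^2·1307; with 823847 mod 8 = 7, (2/823847) = +1; sign now +1; continue with (1307/823847)
flip (1307/823847) -> (823847/1307): both odd, 1307 mod 4 = 3, 823847 mod 4 = 3, so the flip contributes -1; sign now -1
(823847/1307): 823847 mod 1307 = 437, so (823847/1307) = (437/1307)
flip (437/1307) -> (1307/437): both odd, 437 mod 4 = 1, 1307 mod 4 = 3, so the flip contributes +1; sign now -1
(1307/437): 1307 mod 437 = 433, so (1307/437) = (433/437)
flip (433/437) -> (437/433): both odd, 433 mod 4 = 1, 437 mod 4 = 1, so the flip contributes +1; sign now -1
(437/433): 437 mod 433 = 4, so (437/433) = (4/433)
factor out 2^2: 4 = 2^2·1; with 433 mod 8 = 1, (2/433) = +1; sign now -1; continue with (1/433)
reached (1/433) = 1, so the symbol is -1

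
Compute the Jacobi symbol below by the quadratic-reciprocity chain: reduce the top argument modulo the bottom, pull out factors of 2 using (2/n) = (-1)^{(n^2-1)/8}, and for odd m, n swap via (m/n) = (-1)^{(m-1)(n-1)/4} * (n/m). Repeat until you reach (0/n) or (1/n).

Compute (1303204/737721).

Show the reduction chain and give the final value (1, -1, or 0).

1

(1303204/737721): 1303204 mod 737721 = 565483, so (1303204/737721) = (565483/737721)
flip (565483/737721) -> (737721/565483): both odd, 565483 mod 4 = 3, 737721 mod 4 = 1, so the flip contributes +1; sign now +1
(737721/565483): 737721 mod 565483 = 172238, so (737721/565483) = (172238/565483)
factor out 2^1: 172238 = 2^1·86119; with 565483 mod 8 = 3, (2/565483) = -1; sign now -1; continue with (86119/565483)
flip (86119/565483) -> (565483/86119): both odd, 86119 mod 4 = 3, 565483 mod 4 = 3, so the flip contributes -1; sign now +1
(565483/86119): 565483 mod 86119 = 48769, so (565483/86119) = (48769/86119)
flip (48769/86119) -> (86119/48769): both odd, 48769 mod 4 = 1, 86119 mod 4 = 3, so the flip contributes +1; sign now +1
(86119/48769): 86119 mod 48769 = 37350, so (86119/48769) = (37350/48769)
factor out 2^1: 37350 = 2^1·18675; with 48769 mod 8 = 1, (2/48769) = +1; sign now +1; continue with (18675/48769)
flip (18675/48769) -> (48769/18675): both odd, 18675 mod 4 = 3, 48769 mod 4 = 1, so the flip contributes +1; sign now +1
(48769/18675): 48769 mod 18675 = 11419, so (48769/18675) = (11419/18675)
flip (11419/18675) -> (18675/11419): both odd, 11419 mod 4 = 3, 18675 mod 4 = 3, so the flip contributes -1; sign now -1
(18675/11419): 18675 mod 11419 = 7256, so (18675/11419) = (7256/11419)
factor out 2^3: 7256 = 2^3·907; with 11419 mod 8 = 3, (2/11419) = -1; sign now +1; continue with (907/11419)
flip (907/11419) -> (11419/907): both odd, 907 mod 4 = 3, 11419 mod 4 = 3, so the flip contributes -1; sign now -1
(11419/907): 11419 mod 907 = 535, so (11419/907) = (535/907)
flip (535/907) -> (907/535): both odd, 535 mod 4 = 3, 907 mod 4 = 3, so the flip contributes -1; sign now +1
(907/535): 907 mod 535 = 372, so (907/535) = (372/535)
factor out 2^2: 372 = 2^2·93; with 535 mod 8 = 7, (2/535) = +1; sign now +1; continue with (93/535)
flip (93/535) -> (535/93): both odd, 93 mod 4 = 1, 535 mod 4 = 3, so the flip contributes +1; sign now +1
(535/93): 535 mod 93 = 70, so (535/93) = (70/93)
factor out 2^1: 70 = 2^1·35; with 93 mod 8 = 5, (2/93) = -1; sign now -1; continue with (35/93)
flip (35/93) -> (93/35): both odd, 35 mod 4 = 3, 93 mod 4 = 1, so the flip contributes +1; sign now -1
(93/35): 93 mod 35 = 23, so (93/35) = (23/35)
flip (23/35) -> (35/23): both odd, 23 mod 4 = 3, 35 mod 4 = 3, so the flip contributes -1; sign now +1
(35/23): 35 mod 23 = 12, so (35/23) = (12/23)
factor out 2^2: 12 = 2^2·3; with 23 mod 8 = 7, (2/23) = +1; sign now +1; continue with (3/23)
flip (3/23) -> (23/3): both odd, 3 mod 4 = 3, 23 mod 4 = 3, so the flip contributes -1; sign now -1
(23/3): 23 mod 3 = 2, so (23/3) = (2/3)
factor out 2^1: 2 = 2^1·1; with 3 mod 8 = 3, (2/3) = -1; sign now +1; continue with (1/3)
reached (1/3) = 1, so the symbol is +1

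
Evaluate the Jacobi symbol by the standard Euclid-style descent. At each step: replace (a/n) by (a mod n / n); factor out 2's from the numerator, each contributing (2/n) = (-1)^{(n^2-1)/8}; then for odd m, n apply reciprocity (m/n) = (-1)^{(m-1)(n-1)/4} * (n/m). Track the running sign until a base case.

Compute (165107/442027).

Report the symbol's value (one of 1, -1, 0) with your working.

1

reciprocity: (165107/442027) = -1·(442027/165107) since 165107 mod 4 = 3, 442027 mod 4 = 3; sign now -1
(442027/165107) = (111813/165107)   [reduce mod 165107]
reciprocity: (111813/165107) = +1·(165107/111813) since 111813 mod 4 = 1, 165107 mod 4 = 3; sign now -1
(165107/111813) = (53294/111813)   [reduce mod 111813]
53294 = 2^1·26647; (2/111813) = -1 since 111813 mod 8 = 5, so (53294/111813) = (-1)^1·(26647/111813); sign now +1
reciprocity: (26647/111813) = +1·(111813/26647) since 26647 mod 4 = 3, 111813 mod 4 = 1; sign now +1
(111813/26647) = (5225/26647)   [reduce mod 26647]
reciprocity: (5225/26647) = +1·(26647/5225) since 5225 mod 4 = 1, 26647 mod 4 = 3; sign now +1
(26647/5225) = (522/5225)   [reduce mod 5225]
522 = 2^1·261; (2/5225) = +1 since 5225 mod 8 = 1, so (522/5225) = (+1)^1·(261/5225); sign now +1
reciprocity: (261/5225) = +1·(5225/261) since 261 mod 4 = 1, 5225 mod 4 = 1; sign now +1
(5225/261) = (5/261)   [reduce mod 261]
reciprocity: (5/261) = +1·(261/5) since 5 mod 4 = 1, 261 mod 4 = 1; sign now +1
(261/5) = (1/5)   [reduce mod 5]
(1/5) = 1; final value = sign = +1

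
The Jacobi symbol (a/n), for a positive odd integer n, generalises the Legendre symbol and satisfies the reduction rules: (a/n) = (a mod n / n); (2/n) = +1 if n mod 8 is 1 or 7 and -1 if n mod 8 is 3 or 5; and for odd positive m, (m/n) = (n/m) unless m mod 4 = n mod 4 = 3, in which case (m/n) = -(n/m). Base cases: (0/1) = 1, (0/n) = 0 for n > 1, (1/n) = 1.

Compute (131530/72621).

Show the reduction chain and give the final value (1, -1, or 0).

(131530/72621): 131530 mod 72621 = 58909, so (131530/72621) = (58909/72621)
flip (58909/72621) -> (72621/58909): both odd, 58909 mod 4 = 1, 72621 mod 4 = 1, so the flip contributes +1; sign now +1
(72621/58909): 72621 mod 58909 = 13712, so (72621/58909) = (13712/58909)
factor out 2^4: 13712 = 2^4·857; with 58909 mod 8 = 5, (2/58909) = -1; sign now +1; continue with (857/58909)
flip (857/58909) -> (58909/857): both odd, 857 mod 4 = 1, 58909 mod 4 = 1, so the flip contributes +1; sign now +1
(58909/857): 58909 mod 857 = 633, so (58909/857) = (633/857)
flip (633/857) -> (857/633): both odd, 633 mod 4 = 1, 857 mod 4 = 1, so the flip contributes +1; sign now +1
(857/633): 857 mod 633 = 224, so (857/633) = (224/633)
factor out 2^5: 224 = 2^5·7; with 633 mod 8 = 1, (2/633) = +1; sign now +1; continue with (7/633)
flip (7/633) -> (633/7): both odd, 7 mod 4 = 3, 633 mod 4 = 1, so the flip contributes +1; sign now +1
(633/7): 633 mod 7 = 3, so (633/7) = (3/7)
flip (3/7) -> (7/3): both odd, 3 mod 4 = 3, 7 mod 4 = 3, so the flip contributes -1; sign now -1
(7/3): 7 mod 3 = 1, so (7/3) = (1/3)
reached (1/3) = 1, so the symbol is -1

-1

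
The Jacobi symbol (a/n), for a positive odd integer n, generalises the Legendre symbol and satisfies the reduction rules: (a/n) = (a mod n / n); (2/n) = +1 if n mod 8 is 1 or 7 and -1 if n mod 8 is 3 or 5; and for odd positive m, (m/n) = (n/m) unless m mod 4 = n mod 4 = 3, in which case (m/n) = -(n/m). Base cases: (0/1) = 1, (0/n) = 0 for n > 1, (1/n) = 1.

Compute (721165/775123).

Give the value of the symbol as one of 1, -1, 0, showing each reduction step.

flip (721165/775123) -> (775123/721165): both odd, 721165 mod 4 = 1, 775123 mod 4 = 3, so the flip contributes +1; sign now +1
(775123/721165): 775123 mod 721165 = 53958, so (775123/721165) = (53958/721165)
factor out 2^1: 53958 = 2^1·26979; with 721165 mod 8 = 5, (2/721165) = -1; sign now -1; continue with (26979/721165)
flip (26979/721165) -> (721165/26979): both odd, 26979 mod 4 = 3, 721165 mod 4 = 1, so the flip contributes +1; sign now -1
(721165/26979): 721165 mod 26979 = 19711, so (721165/26979) = (19711/26979)
flip (19711/26979) -> (26979/19711): both odd, 19711 mod 4 = 3, 26979 mod 4 = 3, so the flip contributes -1; sign now +1
(26979/19711): 26979 mod 19711 = 7268, so (26979/19711) = (7268/19711)
factor out 2^2: 7268 = 2^2·1817; with 19711 mod 8 = 7, (2/19711) = +1; sign now +1; continue with (1817/19711)
flip (1817/19711) -> (19711/1817): both odd, 1817 mod 4 = 1, 19711 mod 4 = 3, so the flip contributes +1; sign now +1
(19711/1817): 19711 mod 1817 = 1541, so (19711/1817) = (1541/1817)
flip (1541/1817) -> (1817/1541): both odd, 1541 mod 4 = 1, 1817 mod 4 = 1, so the flip contributes +1; sign now +1
(1817/1541): 1817 mod 1541 = 276, so (1817/1541) = (276/1541)
factor out 2^2: 276 = 2^2·69; with 1541 mod 8 = 5, (2/1541) = -1; sign now +1; continue with (69/1541)
flip (69/1541) -> (1541/69): both odd, 69 mod 4 = 1, 1541 mod 4 = 1, so the flip contributes +1; sign now +1
(1541/69): 1541 mod 69 = 23, so (1541/69) = (23/69)
flip (23/69) -> (69/23): both odd, 23 mod 4 = 3, 69 mod 4 = 1, so the flip contributes +1; sign now +1
(69/23): 69 mod 23 = 0, so (69/23) = (0/23)
reached (0/23); gcd(a, n) > 1, so (0/23) = 0 and the symbol is 0

0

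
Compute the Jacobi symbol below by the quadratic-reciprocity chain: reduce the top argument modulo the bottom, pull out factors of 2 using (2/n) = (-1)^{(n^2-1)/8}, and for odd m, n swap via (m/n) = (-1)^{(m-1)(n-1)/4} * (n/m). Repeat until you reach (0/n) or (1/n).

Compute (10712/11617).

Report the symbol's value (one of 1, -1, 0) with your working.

10712 = 2^3·1339; (2/11617) = +1 since 11617 mod 8 = 1, so (10712/11617) = (+1)^3·(1339/11617); sign now +1
reciprocity: (1339/11617) = +1·(11617/1339) since 1339 mod 4 = 3, 11617 mod 4 = 1; sign now +1
(11617/1339) = (905/1339)   [reduce mod 1339]
reciprocity: (905/1339) = +1·(1339/905) since 905 mod 4 = 1, 1339 mod 4 = 3; sign now +1
(1339/905) = (434/905)   [reduce mod 905]
434 = 2^1·217; (2/905) = +1 since 905 mod 8 = 1, so (434/905) = (+1)^1·(217/905); sign now +1
reciprocity: (217/905) = +1·(905/217) since 217 mod 4 = 1, 905 mod 4 = 1; sign now +1
(905/217) = (37/217)   [reduce mod 217]
reciprocity: (37/217) = +1·(217/37) since 37 mod 4 = 1, 217 mod 4 = 1; sign now +1
(217/37) = (32/37)   [reduce mod 37]
32 = 2^5·1; (2/37) = -1 since 37 mod 8 = 5, so (32/37) = (-1)^5·(1/37); sign now -1
(1/37) = 1; final value = sign = -1

-1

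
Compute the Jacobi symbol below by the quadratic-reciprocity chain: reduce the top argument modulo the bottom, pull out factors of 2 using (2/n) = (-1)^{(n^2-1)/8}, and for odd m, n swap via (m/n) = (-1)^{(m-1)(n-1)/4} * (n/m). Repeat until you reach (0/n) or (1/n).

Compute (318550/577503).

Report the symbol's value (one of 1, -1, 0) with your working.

-1

factor out 2^1: 318550 = 2^1·159275; with 577503 mod 8 = 7, (2/577503) = +1; sign now +1; continue with (159275/577503)
flip (159275/577503) -> (577503/159275): both odd, 159275 mod 4 = 3, 577503 mod 4 = 3, so the flip contributes -1; sign now -1
(577503/159275): 577503 mod 159275 = 99678, so (577503/159275) = (99678/159275)
factor out 2^1: 99678 = 2^1·49839; with 159275 mod 8 = 3, (2/159275) = -1; sign now +1; continue with (49839/159275)
flip (49839/159275) -> (159275/49839): both odd, 49839 mod 4 = 3, 159275 mod 4 = 3, so the flip contributes -1; sign now -1
(159275/49839): 159275 mod 49839 = 9758, so (159275/49839) = (9758/49839)
factor out 2^1: 9758 = 2^1·4879; with 49839 mod 8 = 7, (2/49839) = +1; sign now -1; continue with (4879/49839)
flip (4879/49839) -> (49839/4879): both odd, 4879 mod 4 = 3, 49839 mod 4 = 3, so the flip contributes -1; sign now +1
(49839/4879): 49839 mod 4879 = 1049, so (49839/4879) = (1049/4879)
flip (1049/4879) -> (4879/1049): both odd, 1049 mod 4 = 1, 4879 mod 4 = 3, so the flip contributes +1; sign now +1
(4879/1049): 4879 mod 1049 = 683, so (4879/1049) = (683/1049)
flip (683/1049) -> (1049/683): both odd, 683 mod 4 = 3, 1049 mod 4 = 1, so the flip contributes +1; sign now +1
(1049/683): 1049 mod 683 = 366, so (1049/683) = (366/683)
factor out 2^1: 366 = 2^1·183; with 683 mod 8 = 3, (2/683) = -1; sign now -1; continue with (183/683)
flip (183/683) -> (683/183): both odd, 183 mod 4 = 3, 683 mod 4 = 3, so the flip contributes -1; sign now +1
(683/183): 683 mod 183 = 134, so (683/183) = (134/183)
factor out 2^1: 134 = 2^1·67; with 183 mod 8 = 7, (2/183) = +1; sign now +1; continue with (67/183)
flip (67/183) -> (183/67): both odd, 67 mod 4 = 3, 183 mod 4 = 3, so the flip contributes -1; sign now -1
(183/67): 183 mod 67 = 49, so (183/67) = (49/67)
flip (49/67) -> (67/49): both odd, 49 mod 4 = 1, 67 mod 4 = 3, so the flip contributes +1; sign now -1
(67/49): 67 mod 49 = 18, so (67/49) = (18/49)
factor out 2^1: 18 = 2^1·9; with 49 mod 8 = 1, (2/49) = +1; sign now -1; continue with (9/49)
flip (9/49) -> (49/9): both odd, 9 mod 4 = 1, 49 mod 4 = 1, so the flip contributes +1; sign now -1
(49/9): 49 mod 9 = 4, so (49/9) = (4/9)
factor out 2^2: 4 = 2^2·1; with 9 mod 8 = 1, (2/9) = +1; sign now -1; continue with (1/9)
reached (1/9) = 1, so the symbol is -1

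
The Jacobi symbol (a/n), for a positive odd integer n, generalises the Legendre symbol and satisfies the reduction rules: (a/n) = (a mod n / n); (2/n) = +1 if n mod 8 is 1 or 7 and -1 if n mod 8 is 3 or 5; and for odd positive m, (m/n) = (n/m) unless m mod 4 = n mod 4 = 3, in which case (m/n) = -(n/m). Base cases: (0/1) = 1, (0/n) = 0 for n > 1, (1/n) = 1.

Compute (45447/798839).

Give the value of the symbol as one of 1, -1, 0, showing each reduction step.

reciprocity: (45447/798839) = -1·(798839/45447) since 45447 mod 4 = 3, 798839 mod 4 = 3; sign now -1
(798839/45447) = (26240/45447)   [reduce mod 45447]
26240 = 2^7·205; (2/45447) = +1 since 45447 mod 8 = 7, so (26240/45447) = (+1)^7·(205/45447); sign now -1
reciprocity: (205/45447) = +1·(45447/205) since 205 mod 4 = 1, 45447 mod 4 = 3; sign now -1
(45447/205) = (142/205)   [reduce mod 205]
142 = 2^1·71; (2/205) = -1 since 205 mod 8 = 5, so (142/205) = (-1)^1·(71/205); sign now +1
reciprocity: (71/205) = +1·(205/71) since 71 mod 4 = 3, 205 mod 4 = 1; sign now +1
(205/71) = (63/71)   [reduce mod 71]
reciprocity: (63/71) = -1·(71/63) since 63 mod 4 = 3, 71 mod 4 = 3; sign now -1
(71/63) = (8/63)   [reduce mod 63]
8 = 2^3·1; (2/63) = +1 since 63 mod 8 = 7, so (8/63) = (+1)^3·(1/63); sign now -1
(1/63) = 1; final value = sign = -1

-1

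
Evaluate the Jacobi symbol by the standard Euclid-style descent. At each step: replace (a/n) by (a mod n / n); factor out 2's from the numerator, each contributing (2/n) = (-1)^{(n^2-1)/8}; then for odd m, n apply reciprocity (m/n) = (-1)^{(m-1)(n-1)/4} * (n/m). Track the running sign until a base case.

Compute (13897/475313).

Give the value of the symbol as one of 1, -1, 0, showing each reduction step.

1

reciprocity: (13897/475313) = +1·(475313/13897) since 13897 mod 4 = 1, 475313 mod 4 = 1; sign now +1
(475313/13897) = (2815/13897)   [reduce mod 13897]
reciprocity: (2815/13897) = +1·(13897/2815) since 2815 mod 4 = 3, 13897 mod 4 = 1; sign now +1
(13897/2815) = (2637/2815)   [reduce mod 2815]
reciprocity: (2637/2815) = +1·(2815/2637) since 2637 mod 4 = 1, 2815 mod 4 = 3; sign now +1
(2815/2637) = (178/2637)   [reduce mod 2637]
178 = 2^1·89; (2/2637) = -1 since 2637 mod 8 = 5, so (178/2637) = (-1)^1·(89/2637); sign now -1
reciprocity: (89/2637) = +1·(2637/89) since 89 mod 4 = 1, 2637 mod 4 = 1; sign now -1
(2637/89) = (56/89)   [reduce mod 89]
56 = 2^3·7; (2/89) = +1 since 89 mod 8 = 1, so (56/89) = (+1)^3·(7/89); sign now -1
reciprocity: (7/89) = +1·(89/7) since 7 mod 4 = 3, 89 mod 4 = 1; sign now -1
(89/7) = (5/7)   [reduce mod 7]
reciprocity: (5/7) = +1·(7/5) since 5 mod 4 = 1, 7 mod 4 = 3; sign now -1
(7/5) = (2/5)   [reduce mod 5]
2 = 2^1·1; (2/5) = -1 since 5 mod 8 = 5, so (2/5) = (-1)^1·(1/5); sign now +1
(1/5) = 1; final value = sign = +1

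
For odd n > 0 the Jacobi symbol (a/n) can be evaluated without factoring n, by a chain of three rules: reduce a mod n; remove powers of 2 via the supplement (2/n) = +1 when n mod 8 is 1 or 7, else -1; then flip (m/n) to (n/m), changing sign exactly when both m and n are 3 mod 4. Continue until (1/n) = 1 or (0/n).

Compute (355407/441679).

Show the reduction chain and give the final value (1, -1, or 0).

-1

reciprocity: (355407/441679) = -1·(441679/355407) since 355407 mod 4 = 3, 441679 mod 4 = 3; sign now -1
(441679/355407) = (86272/355407)   [reduce mod 355407]
86272 = 2^8·337; (2/355407) = +1 since 355407 mod 8 = 7, so (86272/355407) = (+1)^8·(337/355407); sign now -1
reciprocity: (337/355407) = +1·(355407/337) since 337 mod 4 = 1, 355407 mod 4 = 3; sign now -1
(355407/337) = (209/337)   [reduce mod 337]
reciprocity: (209/337) = +1·(337/209) since 209 mod 4 = 1, 337 mod 4 = 1; sign now -1
(337/209) = (128/209)   [reduce mod 209]
128 = 2^7·1; (2/209) = +1 since 209 mod 8 = 1, so (128/209) = (+1)^7·(1/209); sign now -1
(1/209) = 1; final value = sign = -1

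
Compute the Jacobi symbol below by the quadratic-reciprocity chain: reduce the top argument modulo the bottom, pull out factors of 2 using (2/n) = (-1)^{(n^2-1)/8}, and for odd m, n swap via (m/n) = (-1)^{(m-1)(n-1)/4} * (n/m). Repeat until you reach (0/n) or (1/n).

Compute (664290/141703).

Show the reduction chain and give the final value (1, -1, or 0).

0

(664290/141703): 664290 mod 141703 = 97478, so (664290/141703) = (97478/141703)
factor out 2^1: 97478 = 2^1·48739; with 141703 mod 8 = 7, (2/141703) = +1; sign now +1; continue with (48739/141703)
flip (48739/141703) -> (141703/48739): both odd, 48739 mod 4 = 3, 141703 mod 4 = 3, so the flip contributes -1; sign now -1
(141703/48739): 141703 mod 48739 = 44225, so (141703/48739) = (44225/48739)
flip (44225/48739) -> (48739/44225): both odd, 44225 mod 4 = 1, 48739 mod 4 = 3, so the flip contributes +1; sign now -1
(48739/44225): 48739 mod 44225 = 4514, so (48739/44225) = (4514/44225)
factor out 2^1: 4514 = 2^1·2257; with 44225 mod 8 = 1, (2/44225) = +1; sign now -1; continue with (2257/44225)
flip (2257/44225) -> (44225/2257): both odd, 2257 mod 4 = 1, 44225 mod 4 = 1, so the flip contributes +1; sign now -1
(44225/2257): 44225 mod 2257 = 1342, so (44225/2257) = (1342/2257)
factor out 2^1: 1342 = 2^1·671; with 2257 mod 8 = 1, (2/2257) = +1; sign now -1; continue with (671/2257)
flip (671/2257) -> (2257/671): both odd, 671 mod 4 = 3, 2257 mod 4 = 1, so the flip contributes +1; sign now -1
(2257/671): 2257 mod 671 = 244, so (2257/671) = (244/671)
factor out 2^2: 244 = 2^2·61; with 671 mod 8 = 7, (2/671) = +1; sign now -1; continue with (61/671)
flip (61/671) -> (671/61): both odd, 61 mod 4 = 1, 671 mod 4 = 3, so the flip contributes +1; sign now -1
(671/61): 671 mod 61 = 0, so (671/61) = (0/61)
reached (0/61); gcd(a, n) > 1, so (0/61) = 0 and the symbol is 0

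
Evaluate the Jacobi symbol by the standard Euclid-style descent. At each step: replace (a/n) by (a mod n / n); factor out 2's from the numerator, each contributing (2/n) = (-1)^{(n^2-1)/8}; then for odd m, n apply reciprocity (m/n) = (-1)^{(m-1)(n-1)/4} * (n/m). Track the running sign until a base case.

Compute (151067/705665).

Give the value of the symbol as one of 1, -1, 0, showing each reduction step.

flip (151067/705665) -> (705665/151067): both odd, 151067 mod 4 = 3, 705665 mod 4 = 1, so the flip contributes +1; sign now +1
(705665/151067): 705665 mod 151067 = 101397, so (705665/151067) = (101397/151067)
flip (101397/151067) -> (151067/101397): both odd, 101397 mod 4 = 1, 151067 mod 4 = 3, so the flip contributes +1; sign now +1
(151067/101397): 151067 mod 101397 = 49670, so (151067/101397) = (49670/101397)
factor out 2^1: 49670 = 2^1·24835; with 101397 mod 8 = 5, (2/101397) = -1; sign now -1; continue with (24835/101397)
flip (24835/101397) -> (101397/24835): both odd, 24835 mod 4 = 3, 101397 mod 4 = 1, so the flip contributes +1; sign now -1
(101397/24835): 101397 mod 24835 = 2057, so (101397/24835) = (2057/24835)
flip (2057/24835) -> (24835/2057): both odd, 2057 mod 4 = 1, 24835 mod 4 = 3, so the flip contributes +1; sign now -1
(24835/2057): 24835 mod 2057 = 151, so (24835/2057) = (151/2057)
flip (151/2057) -> (2057/151): both odd, 151 mod 4 = 3, 2057 mod 4 = 1, so the flip contributes +1; sign now -1
(2057/151): 2057 mod 151 = 94, so (2057/151) = (94/151)
factor out 2^1: 94 = 2^1·47; with 151 mod 8 = 7, (2/151) = +1; sign now -1; continue with (47/151)
flip (47/151) -> (151/47): both odd, 47 mod 4 = 3, 151 mod 4 = 3, so the flip contributes -1; sign now +1
(151/47): 151 mod 47 = 10, so (151/47) = (10/47)
factor out 2^1: 10 = 2^1·5; with 47 mod 8 = 7, (2/47) = +1; sign now +1; continue with (5/47)
flip (5/47) -> (47/5): both odd, 5 mod 4 = 1, 47 mod 4 = 3, so the flip contributes +1; sign now +1
(47/5): 47 mod 5 = 2, so (47/5) = (2/5)
factor out 2^1: 2 = 2^1·1; with 5 mod 8 = 5, (2/5) = -1; sign now -1; continue with (1/5)
reached (1/5) = 1, so the symbol is -1

-1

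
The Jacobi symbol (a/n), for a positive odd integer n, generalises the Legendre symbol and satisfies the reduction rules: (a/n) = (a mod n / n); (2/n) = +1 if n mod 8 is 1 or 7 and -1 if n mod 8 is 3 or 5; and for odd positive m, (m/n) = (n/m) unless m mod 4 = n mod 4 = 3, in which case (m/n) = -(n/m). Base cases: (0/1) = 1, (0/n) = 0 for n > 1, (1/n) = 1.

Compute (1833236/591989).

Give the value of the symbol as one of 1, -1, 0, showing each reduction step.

(1833236/591989): 1833236 mod 591989 = 57269, so (1833236/591989) = (57269/591989)
flip (57269/591989) -> (591989/57269): both odd, 57269 mod 4 = 1, 591989 mod 4 = 1, so the flip contributes +1; sign now +1
(591989/57269): 591989 mod 57269 = 19299, so (591989/57269) = (19299/57269)
flip (19299/57269) -> (57269/19299): both odd, 19299 mod 4 = 3, 57269 mod 4 = 1, so the flip contributes +1; sign now +1
(57269/19299): 57269 mod 19299 = 18671, so (57269/19299) = (18671/19299)
flip (18671/19299) -> (19299/18671): both odd, 18671 mod 4 = 3, 19299 mod 4 = 3, so the flip contributes -1; sign now -1
(19299/18671): 19299 mod 18671 = 628, so (19299/18671) = (628/18671)
factor out 2^2: 628 = 2^2·157; with 18671 mod 8 = 7, (2/18671) = +1; sign now -1; continue with (157/18671)
flip (157/18671) -> (18671/157): both odd, 157 mod 4 = 1, 18671 mod 4 = 3, so the flip contributes +1; sign now -1
(18671/157): 18671 mod 157 = 145, so (18671/157) = (145/157)
flip (145/157) -> (157/145): both odd, 145 mod 4 = 1, 157 mod 4 = 1, so the flip contributes +1; sign now -1
(157/145): 157 mod 145 = 12, so (157/145) = (12/145)
factor out 2^2: 12 = 2^2·3; with 145 mod 8 = 1, (2/145) = +1; sign now -1; continue with (3/145)
flip (3/145) -> (145/3): both odd, 3 mod 4 = 3, 145 mod 4 = 1, so the flip contributes +1; sign now -1
(145/3): 145 mod 3 = 1, so (145/3) = (1/3)
reached (1/3) = 1, so the symbol is -1

-1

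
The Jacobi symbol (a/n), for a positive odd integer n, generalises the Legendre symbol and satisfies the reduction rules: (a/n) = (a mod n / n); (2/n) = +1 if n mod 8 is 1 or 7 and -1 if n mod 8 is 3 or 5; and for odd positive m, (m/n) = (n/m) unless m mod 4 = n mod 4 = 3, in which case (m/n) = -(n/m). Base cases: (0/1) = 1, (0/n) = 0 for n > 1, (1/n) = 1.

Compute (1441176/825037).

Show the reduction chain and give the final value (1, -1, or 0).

(1441176/825037) = (616139/825037)   [reduce mod 825037]
reciprocity: (616139/825037) = +1·(825037/616139) since 616139 mod 4 = 3, 825037 mod 4 = 1; sign now +1
(825037/616139) = (208898/616139)   [reduce mod 616139]
208898 = 2^1·104449; (2/616139) = -1 since 616139 mod 8 = 3, so (208898/616139) = (-1)^1·(104449/616139); sign now -1
reciprocity: (104449/616139) = +1·(616139/104449) since 104449 mod 4 = 1, 616139 mod 4 = 3; sign now -1
(616139/104449) = (93894/104449)   [reduce mod 104449]
93894 = 2^1·46947; (2/104449) = +1 since 104449 mod 8 = 1, so (93894/104449) = (+1)^1·(46947/104449); sign now -1
reciprocity: (46947/104449) = +1·(104449/46947) since 46947 mod 4 = 3, 104449 mod 4 = 1; sign now -1
(104449/46947) = (10555/46947)   [reduce mod 46947]
reciprocity: (10555/46947) = -1·(46947/10555) since 10555 mod 4 = 3, 46947 mod 4 = 3; sign now +1
(46947/10555) = (4727/10555)   [reduce mod 10555]
reciprocity: (4727/10555) = -1·(10555/4727) since 4727 mod 4 = 3, 10555 mod 4 = 3; sign now -1
(10555/4727) = (1101/4727)   [reduce mod 4727]
reciprocity: (1101/4727) = +1·(4727/1101) since 1101 mod 4 = 1, 4727 mod 4 = 3; sign now -1
(4727/1101) = (323/1101)   [reduce mod 1101]
reciprocity: (323/1101) = +1·(1101/323) since 323 mod 4 = 3, 1101 mod 4 = 1; sign now -1
(1101/323) = (132/323)   [reduce mod 323]
132 = 2^2·33; (2/323) = -1 since 323 mod 8 = 3, so (132/323) = (-1)^2·(33/323); sign now -1
reciprocity: (33/323) = +1·(323/33) since 33 mod 4 = 1, 323 mod 4 = 3; sign now -1
(323/33) = (26/33)   [reduce mod 33]
26 = 2^1·13; (2/33) = +1 since 33 mod 8 = 1, so (26/33) = (+1)^1·(13/33); sign now -1
reciprocity: (13/33) = +1·(33/13) since 13 mod 4 = 1, 33 mod 4 = 1; sign now -1
(33/13) = (7/13)   [reduce mod 13]
reciprocity: (7/13) = +1·(13/7) since 7 mod 4 = 3, 13 mod 4 = 1; sign now -1
(13/7) = (6/7)   [reduce mod 7]
6 = 2^1·3; (2/7) = +1 since 7 mod 8 = 7, so (6/7) = (+1)^1·(3/7); sign now -1
reciprocity: (3/7) = -1·(7/3) since 3 mod 4 = 3, 7 mod 4 = 3; sign now +1
(7/3) = (1/3)   [reduce mod 3]
(1/3) = 1; final value = sign = +1

1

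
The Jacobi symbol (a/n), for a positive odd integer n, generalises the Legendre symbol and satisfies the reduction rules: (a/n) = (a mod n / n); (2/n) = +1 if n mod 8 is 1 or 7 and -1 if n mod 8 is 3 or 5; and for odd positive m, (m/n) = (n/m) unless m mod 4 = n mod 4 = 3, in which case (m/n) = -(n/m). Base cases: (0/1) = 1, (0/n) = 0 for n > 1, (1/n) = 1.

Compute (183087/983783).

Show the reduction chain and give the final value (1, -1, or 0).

reciprocity: (183087/983783) = -1·(983783/183087) since 183087 mod 4 = 3, 983783 mod 4 = 3; sign now -1
(983783/183087) = (68348/183087)   [reduce mod 183087]
68348 = 2^2·17087; (2/183087) = +1 since 183087 mod 8 = 7, so (68348/183087) = (+1)^2·(17087/183087); sign now -1
reciprocity: (17087/183087) = -1·(183087/17087) since 17087 mod 4 = 3, 183087 mod 4 = 3; sign now +1
(183087/17087) = (12217/17087)   [reduce mod 17087]
reciprocity: (12217/17087) = +1·(17087/12217) since 12217 mod 4 = 1, 17087 mod 4 = 3; sign now +1
(17087/12217) = (4870/12217)   [reduce mod 12217]
4870 = 2^1·2435; (2/12217) = +1 since 12217 mod 8 = 1, so (4870/12217) = (+1)^1·(2435/12217); sign now +1
reciprocity: (2435/12217) = +1·(12217/2435) since 2435 mod 4 = 3, 12217 mod 4 = 1; sign now +1
(12217/2435) = (42/2435)   [reduce mod 2435]
42 = 2^1·21; (2/2435) = -1 since 2435 mod 8 = 3, so (42/2435) = (-1)^1·(21/2435); sign now -1
reciprocity: (21/2435) = +1·(2435/21) since 21 mod 4 = 1, 2435 mod 4 = 3; sign now -1
(2435/21) = (20/21)   [reduce mod 21]
20 = 2^2·5; (2/21) = -1 since 21 mod 8 = 5, so (20/21) = (-1)^2·(5/21); sign now -1
reciprocity: (5/21) = +1·(21/5) since 5 mod 4 = 1, 21 mod 4 = 1; sign now -1
(21/5) = (1/5)   [reduce mod 5]
(1/5) = 1; final value = sign = -1

-1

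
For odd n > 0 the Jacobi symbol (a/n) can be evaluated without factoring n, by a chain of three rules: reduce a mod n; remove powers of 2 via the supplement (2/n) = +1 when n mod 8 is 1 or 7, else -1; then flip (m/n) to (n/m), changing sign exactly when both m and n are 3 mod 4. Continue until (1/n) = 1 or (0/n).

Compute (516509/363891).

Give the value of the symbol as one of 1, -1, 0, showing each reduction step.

(516509/363891) = (152618/363891)   [reduce mod 363891]
152618 = 2^1·76309; (2/363891) = -1 since 363891 mod 8 = 3, so (152618/363891) = (-1)^1·(76309/363891); sign now -1
reciprocity: (76309/363891) = +1·(363891/76309) since 76309 mod 4 = 1, 363891 mod 4 = 3; sign now -1
(363891/76309) = (58655/76309)   [reduce mod 76309]
reciprocity: (58655/76309) = +1·(76309/58655) since 58655 mod 4 = 3, 76309 mod 4 = 1; sign now -1
(76309/58655) = (17654/58655)   [reduce mod 58655]
17654 = 2^1·8827; (2/58655) = +1 since 58655 mod 8 = 7, so (17654/58655) = (+1)^1·(8827/58655); sign now -1
reciprocity: (8827/58655) = -1·(58655/8827) since 8827 mod 4 = 3, 58655 mod 4 = 3; sign now +1
(58655/8827) = (5693/8827)   [reduce mod 8827]
reciprocity: (5693/8827) = +1·(8827/5693) since 5693 mod 4 = 1, 8827 mod 4 = 3; sign now +1
(8827/5693) = (3134/5693)   [reduce mod 5693]
3134 = 2^1·1567; (2/5693) = -1 since 5693 mod 8 = 5, so (3134/5693) = (-1)^1·(1567/5693); sign now -1
reciprocity: (1567/5693) = +1·(5693/1567) since 1567 mod 4 = 3, 5693 mod 4 = 1; sign now -1
(5693/1567) = (992/1567)   [reduce mod 1567]
992 = 2^5·31; (2/1567) = +1 since 1567 mod 8 = 7, so (992/1567) = (+1)^5·(31/1567); sign now -1
reciprocity: (31/1567) = -1·(1567/31) since 31 mod 4 = 3, 1567 mod 4 = 3; sign now +1
(1567/31) = (17/31)   [reduce mod 31]
reciprocity: (17/31) = +1·(31/17) since 17 mod 4 = 1, 31 mod 4 = 3; sign now +1
(31/17) = (14/17)   [reduce mod 17]
14 = 2^1·7; (2/17) = +1 since 17 mod 8 = 1, so (14/17) = (+1)^1·(7/17); sign now +1
reciprocity: (7/17) = +1·(17/7) since 7 mod 4 = 3, 17 mod 4 = 1; sign now +1
(17/7) = (3/7)   [reduce mod 7]
reciprocity: (3/7) = -1·(7/3) since 3 mod 4 = 3, 7 mod 4 = 3; sign now -1
(7/3) = (1/3)   [reduce mod 3]
(1/3) = 1; final value = sign = -1

-1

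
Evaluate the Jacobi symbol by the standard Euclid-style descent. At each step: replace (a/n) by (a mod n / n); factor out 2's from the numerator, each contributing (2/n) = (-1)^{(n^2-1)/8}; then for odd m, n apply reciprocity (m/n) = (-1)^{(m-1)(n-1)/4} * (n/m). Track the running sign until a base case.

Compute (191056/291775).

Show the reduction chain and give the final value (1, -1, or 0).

-1

factor out 2^4: 191056 = 2^4·11941; with 291775 mod 8 = 7, (2/291775) = +1; sign now +1; continue with (11941/291775)
flip (11941/291775) -> (291775/11941): both odd, 11941 mod 4 = 1, 291775 mod 4 = 3, so the flip contributes +1; sign now +1
(291775/11941): 291775 mod 11941 = 5191, so (291775/11941) = (5191/11941)
flip (5191/11941) -> (11941/5191): both odd, 5191 mod 4 = 3, 11941 mod 4 = 1, so the flip contributes +1; sign now +1
(11941/5191): 11941 mod 5191 = 1559, so (11941/5191) = (1559/5191)
flip (1559/5191) -> (5191/1559): both odd, 1559 mod 4 = 3, 5191 mod 4 = 3, so the flip contributes -1; sign now -1
(5191/1559): 5191 mod 1559 = 514, so (5191/1559) = (514/1559)
factor out 2^1: 514 = 2^1·257; with 1559 mod 8 = 7, (2/1559) = +1; sign now -1; continue with (257/1559)
flip (257/1559) -> (1559/257): both odd, 257 mod 4 = 1, 1559 mod 4 = 3, so the flip contributes +1; sign now -1
(1559/257): 1559 mod 257 = 17, so (1559/257) = (17/257)
flip (17/257) -> (257/17): both odd, 17 mod 4 = 1, 257 mod 4 = 1, so the flip contributes +1; sign now -1
(257/17): 257 mod 17 = 2, so (257/17) = (2/17)
factor out 2^1: 2 = 2^1·1; with 17 mod 8 = 1, (2/17) = +1; sign now -1; continue with (1/17)
reached (1/17) = 1, so the symbol is -1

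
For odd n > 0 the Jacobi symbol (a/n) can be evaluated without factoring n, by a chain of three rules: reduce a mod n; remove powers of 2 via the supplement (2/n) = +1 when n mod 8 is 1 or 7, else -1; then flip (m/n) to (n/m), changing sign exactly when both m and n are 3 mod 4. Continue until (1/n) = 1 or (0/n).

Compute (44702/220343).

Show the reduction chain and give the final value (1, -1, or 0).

44702 = 2^1·22351; (2/220343) = +1 since 220343 mod 8 = 7, so (44702/220343) = (+1)^1·(22351/220343); sign now +1
reciprocity: (22351/220343) = -1·(220343/22351) since 22351 mod 4 = 3, 220343 mod 4 = 3; sign now -1
(220343/22351) = (19184/22351)   [reduce mod 22351]
19184 = 2^4·1199; (2/22351) = +1 since 22351 mod 8 = 7, so (19184/22351) = (+1)^4·(1199/22351); sign now -1
reciprocity: (1199/22351) = -1·(22351/1199) since 1199 mod 4 = 3, 22351 mod 4 = 3; sign now +1
(22351/1199) = (769/1199)   [reduce mod 1199]
reciprocity: (769/1199) = +1·(1199/769) since 769 mod 4 = 1, 1199 mod 4 = 3; sign now +1
(1199/769) = (430/769)   [reduce mod 769]
430 = 2^1·215; (2/769) = +1 since 769 mod 8 = 1, so (430/769) = (+1)^1·(215/769); sign now +1
reciprocity: (215/769) = +1·(769/215) since 215 mod 4 = 3, 769 mod 4 = 1; sign now +1
(769/215) = (124/215)   [reduce mod 215]
124 = 2^2·31; (2/215) = +1 since 215 mod 8 = 7, so (124/215) = (+1)^2·(31/215); sign now +1
reciprocity: (31/215) = -1·(215/31) since 31 mod 4 = 3, 215 mod 4 = 3; sign now -1
(215/31) = (29/31)   [reduce mod 31]
reciprocity: (29/31) = +1·(31/29) since 29 mod 4 = 1, 31 mod 4 = 3; sign now -1
(31/29) = (2/29)   [reduce mod 29]
2 = 2^1·1; (2/29) = -1 since 29 mod 8 = 5, so (2/29) = (-1)^1·(1/29); sign now +1
(1/29) = 1; final value = sign = +1

1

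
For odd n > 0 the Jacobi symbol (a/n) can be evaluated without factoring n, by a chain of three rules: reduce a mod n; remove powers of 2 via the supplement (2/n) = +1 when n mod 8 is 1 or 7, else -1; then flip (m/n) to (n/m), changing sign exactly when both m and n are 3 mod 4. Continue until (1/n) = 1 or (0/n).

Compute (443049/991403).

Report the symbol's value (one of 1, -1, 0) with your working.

1

flip (443049/991403) -> (991403/443049): both odd, 443049 mod 4 = 1, 991403 mod 4 = 3, so the flip contributes +1; sign now +1
(991403/443049): 991403 mod 443049 = 105305, so (991403/443049) = (105305/443049)
flip (105305/443049) -> (443049/105305): both odd, 105305 mod 4 = 1, 443049 mod 4 = 1, so the flip contributes +1; sign now +1
(443049/105305): 443049 mod 105305 = 21829, so (443049/105305) = (21829/105305)
flip (21829/105305) -> (105305/21829): both odd, 21829 mod 4 = 1, 105305 mod 4 = 1, so the flip contributes +1; sign now +1
(105305/21829): 105305 mod 21829 = 17989, so (105305/21829) = (17989/21829)
flip (17989/21829) -> (21829/17989): both odd, 17989 mod 4 = 1, 21829 mod 4 = 1, so the flip contributes +1; sign now +1
(21829/17989): 21829 mod 17989 = 3840, so (21829/17989) = (3840/17989)
factor out 2^8: 3840 = 2^8·15; with 17989 mod 8 = 5, (2/17989) = -1; sign now +1; continue with (15/17989)
flip (15/17989) -> (17989/15): both odd, 15 mod 4 = 3, 17989 mod 4 = 1, so the flip contributes +1; sign now +1
(17989/15): 17989 mod 15 = 4, so (17989/15) = (4/15)
factor out 2^2: 4 = 2^2·1; with 15 mod 8 = 7, (2/15) = +1; sign now +1; continue with (1/15)
reached (1/15) = 1, so the symbol is +1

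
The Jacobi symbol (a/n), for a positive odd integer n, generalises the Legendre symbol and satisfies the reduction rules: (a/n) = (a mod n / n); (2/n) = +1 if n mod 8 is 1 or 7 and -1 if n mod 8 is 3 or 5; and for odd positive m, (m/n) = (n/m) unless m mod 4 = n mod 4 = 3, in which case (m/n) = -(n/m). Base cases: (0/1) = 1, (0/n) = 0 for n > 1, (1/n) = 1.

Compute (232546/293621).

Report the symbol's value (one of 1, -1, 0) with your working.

factor out 2^1: 232546 = 2^1·116273; with 293621 mod 8 = 5, (2/293621) = -1; sign now -1; continue with (116273/293621)
flip (116273/293621) -> (293621/116273): both odd, 116273 mod 4 = 1, 293621 mod 4 = 1, so the flip contributes +1; sign now -1
(293621/116273): 293621 mod 116273 = 61075, so (293621/116273) = (61075/116273)
flip (61075/116273) -> (116273/61075): both odd, 61075 mod 4 = 3, 116273 mod 4 = 1, so the flip contributes +1; sign now -1
(116273/61075): 116273 mod 61075 = 55198, so (116273/61075) = (55198/61075)
factor out 2^1: 55198 = 2^1·27599; with 61075 mod 8 = 3, (2/61075) = -1; sign now +1; continue with (27599/61075)
flip (27599/61075) -> (61075/27599): both odd, 27599 mod 4 = 3, 61075 mod 4 = 3, so the flip contributes -1; sign now -1
(61075/27599): 61075 mod 27599 = 5877, so (61075/27599) = (5877/27599)
flip (5877/27599) -> (27599/5877): both odd, 5877 mod 4 = 1, 27599 mod 4 = 3, so the flip contributes +1; sign now -1
(27599/5877): 27599 mod 5877 = 4091, so (27599/5877) = (4091/5877)
flip (4091/5877) -> (5877/4091): both odd, 4091 mod 4 = 3, 5877 mod 4 = 1, so the flip contributes +1; sign now -1
(5877/4091): 5877 mod 4091 = 1786, so (5877/4091) = (1786/4091)
factor out 2^1: 1786 = 2^1·893; with 4091 mod 8 = 3, (2/4091) = -1; sign now +1; continue with (893/4091)
flip (893/4091) -> (4091/893): both odd, 893 mod 4 = 1, 4091 mod 4 = 3, so the flip contributes +1; sign now +1
(4091/893): 4091 mod 893 = 519, so (4091/893) = (519/893)
flip (519/893) -> (893/519): both odd, 519 mod 4 = 3, 893 mod 4 = 1, so the flip contributes +1; sign now +1
(893/519): 893 mod 519 = 374, so (893/519) = (374/519)
factor out 2^1: 374 = 2^1·187; with 519 mod 8 = 7, (2/519) = +1; sign now +1; continue with (187/519)
flip (187/519) -> (519/187): both odd, 187 mod 4 = 3, 519 mod 4 = 3, so the flip contributes -1; sign now -1
(519/187): 519 mod 187 = 145, so (519/187) = (145/187)
flip (145/187) -> (187/145): both odd, 145 mod 4 = 1, 187 mod 4 = 3, so the flip contributes +1; sign now -1
(187/145): 187 mod 145 = 42, so (187/145) = (42/145)
factor out 2^1: 42 = 2^1·21; with 145 mod 8 = 1, (2/145) = +1; sign now -1; continue with (21/145)
flip (21/145) -> (145/21): both odd, 21 mod 4 = 1, 145 mod 4 = 1, so the flip contributes +1; sign now -1
(145/21): 145 mod 21 = 19, so (145/21) = (19/21)
flip (19/21) -> (21/19): both odd, 19 mod 4 = 3, 21 mod 4 = 1, so the flip contributes +1; sign now -1
(21/19): 21 mod 19 = 2, so (21/19) = (2/19)
factor out 2^1: 2 = 2^1·1; with 19 mod 8 = 3, (2/19) = -1; sign now +1; continue with (1/19)
reached (1/19) = 1, so the symbol is +1

1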